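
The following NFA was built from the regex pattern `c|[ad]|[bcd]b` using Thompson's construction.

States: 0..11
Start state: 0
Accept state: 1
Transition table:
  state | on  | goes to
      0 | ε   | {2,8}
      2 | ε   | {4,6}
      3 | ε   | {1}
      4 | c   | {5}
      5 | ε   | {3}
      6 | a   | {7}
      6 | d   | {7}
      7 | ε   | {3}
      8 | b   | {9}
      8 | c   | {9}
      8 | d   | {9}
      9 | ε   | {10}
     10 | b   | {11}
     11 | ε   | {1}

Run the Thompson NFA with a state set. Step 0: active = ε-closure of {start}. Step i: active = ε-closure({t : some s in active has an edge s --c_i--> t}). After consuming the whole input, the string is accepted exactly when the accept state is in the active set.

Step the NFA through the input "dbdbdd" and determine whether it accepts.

initial (ε-close {0}): {0,2,4,6,8}
'd' @ 1: {1,3,7,9,10}  ✓accept
'b' @ 2: {1,11}  ✓accept
'd' @ 3: {}  — dead — no transitions
rest 'bdd' ignored (set empty)
final: {}; accept 1 not in set

Answer: REJECT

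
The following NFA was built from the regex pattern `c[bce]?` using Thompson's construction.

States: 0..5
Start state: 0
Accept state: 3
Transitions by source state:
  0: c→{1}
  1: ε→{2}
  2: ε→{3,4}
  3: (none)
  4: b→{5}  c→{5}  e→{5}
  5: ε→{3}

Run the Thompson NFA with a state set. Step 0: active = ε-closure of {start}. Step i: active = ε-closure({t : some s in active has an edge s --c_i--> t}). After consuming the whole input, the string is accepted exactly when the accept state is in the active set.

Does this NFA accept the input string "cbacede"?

start: ε-closure({0}) = {0}
'c' @ 1: {1,2,3,4}  ✓accept
'b' @ 2: {3,5}  ✓accept
'a' @ 3: {}  — dead — no transitions
rest 'cede' ignored (set empty)
after full input: {}  (accept=3 not in)

Answer: REJECT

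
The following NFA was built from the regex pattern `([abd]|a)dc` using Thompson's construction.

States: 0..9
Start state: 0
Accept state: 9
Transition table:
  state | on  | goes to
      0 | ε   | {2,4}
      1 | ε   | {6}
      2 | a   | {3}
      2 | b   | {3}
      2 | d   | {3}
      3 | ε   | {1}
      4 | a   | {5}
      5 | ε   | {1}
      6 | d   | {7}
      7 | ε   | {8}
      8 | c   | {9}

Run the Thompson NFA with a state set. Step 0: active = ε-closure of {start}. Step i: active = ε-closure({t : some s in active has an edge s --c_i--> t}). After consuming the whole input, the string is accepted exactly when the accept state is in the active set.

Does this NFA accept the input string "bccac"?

S₀ = ε-closure({0}) = {0,2,4}
'b' @ 1: {1,3,6}
'c' @ 2: {}  — no active states
rest 'cac' ignored (set empty)
final: {}; accept 9 not in set

Answer: REJECT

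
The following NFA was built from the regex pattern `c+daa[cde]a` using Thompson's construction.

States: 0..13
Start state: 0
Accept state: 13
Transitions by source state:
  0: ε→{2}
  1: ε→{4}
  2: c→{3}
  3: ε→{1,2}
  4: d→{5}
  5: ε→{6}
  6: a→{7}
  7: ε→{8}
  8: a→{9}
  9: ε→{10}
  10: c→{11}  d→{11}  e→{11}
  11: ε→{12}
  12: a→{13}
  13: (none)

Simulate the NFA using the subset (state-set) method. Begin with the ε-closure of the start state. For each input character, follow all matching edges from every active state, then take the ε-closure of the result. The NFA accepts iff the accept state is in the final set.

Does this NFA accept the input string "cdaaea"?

start: ε-closure({0}) = {0,2}
'c' @ 1: {1,2,3,4}
'd' @ 2: {5,6}
'a' @ 3: {7,8}
'a' @ 4: {9,10}
'e' @ 5: {11,12}
'a' @ 6: {13}  (accept∈set)
final: {13}; accept 13 in set

Answer: ACCEPT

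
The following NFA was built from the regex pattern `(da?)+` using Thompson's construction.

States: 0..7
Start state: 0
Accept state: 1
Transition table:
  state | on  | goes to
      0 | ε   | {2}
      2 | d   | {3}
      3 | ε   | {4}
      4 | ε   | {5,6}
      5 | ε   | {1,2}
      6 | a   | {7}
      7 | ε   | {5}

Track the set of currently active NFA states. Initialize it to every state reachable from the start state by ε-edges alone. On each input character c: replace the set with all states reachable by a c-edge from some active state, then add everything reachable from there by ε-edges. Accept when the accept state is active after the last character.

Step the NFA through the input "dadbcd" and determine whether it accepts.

S₀ = ε-closure({0}) = {0,2}
'd' @ 1: {1,2,3,4,5,6}  (accept∈set)
'a' @ 2: {1,2,5,7}  (accept∈set)
'd' @ 3: {1,2,3,4,5,6}  (accept∈set)
'b' @ 4: {}  — no active states
rest 'cd' ignored (set empty)
after full input: {}  (accept=1 not in)

Answer: REJECT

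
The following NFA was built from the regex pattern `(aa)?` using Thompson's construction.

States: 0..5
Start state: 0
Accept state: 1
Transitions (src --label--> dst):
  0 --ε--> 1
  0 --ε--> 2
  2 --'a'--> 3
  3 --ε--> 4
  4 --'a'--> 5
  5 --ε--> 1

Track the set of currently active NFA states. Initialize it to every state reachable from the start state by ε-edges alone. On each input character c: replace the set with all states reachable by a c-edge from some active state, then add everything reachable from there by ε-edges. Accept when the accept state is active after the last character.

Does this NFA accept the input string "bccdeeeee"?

S₀ = ε-closure({0}) = {0,1,2}
'b' @ 1: {}  — state set empty
rest 'ccdeeeee' ignored (set empty)
final: {}; accept 1 not in set

Answer: REJECT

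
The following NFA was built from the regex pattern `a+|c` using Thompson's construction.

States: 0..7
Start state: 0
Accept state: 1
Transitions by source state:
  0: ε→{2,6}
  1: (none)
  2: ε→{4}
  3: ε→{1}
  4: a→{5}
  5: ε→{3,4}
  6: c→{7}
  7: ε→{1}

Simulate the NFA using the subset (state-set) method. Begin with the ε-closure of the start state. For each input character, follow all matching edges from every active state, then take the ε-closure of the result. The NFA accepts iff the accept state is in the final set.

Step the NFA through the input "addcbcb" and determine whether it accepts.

S₀ = ε-closure({0}) = {0,2,4,6}
'a' @ 1: {1,3,4,5}  (accept∈set)
'd' @ 2: {}  — dead — no transitions
rest 'dcbcb' ignored (set empty)
end set {} — state 1 not in

Answer: REJECT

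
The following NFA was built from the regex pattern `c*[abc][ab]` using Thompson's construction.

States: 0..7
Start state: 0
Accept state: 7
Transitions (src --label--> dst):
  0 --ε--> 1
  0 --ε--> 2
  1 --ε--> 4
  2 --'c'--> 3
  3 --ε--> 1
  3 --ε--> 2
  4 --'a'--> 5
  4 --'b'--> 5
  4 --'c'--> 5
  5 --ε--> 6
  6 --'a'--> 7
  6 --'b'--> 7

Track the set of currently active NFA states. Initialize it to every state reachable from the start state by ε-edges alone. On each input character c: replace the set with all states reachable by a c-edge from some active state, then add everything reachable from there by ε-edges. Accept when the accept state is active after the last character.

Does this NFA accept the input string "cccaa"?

initial (ε-close {0}): {0,1,2,4}
'c' @ 1: {1,2,3,4,5,6}
'c' @ 2: {1,2,3,4,5,6}
'c' @ 3: {1,2,3,4,5,6}
'a' @ 4: {5,6,7}  [accepting]
'a' @ 5: {7}  [accepting]
after full input: {7}  (accept=7 in)

Answer: ACCEPT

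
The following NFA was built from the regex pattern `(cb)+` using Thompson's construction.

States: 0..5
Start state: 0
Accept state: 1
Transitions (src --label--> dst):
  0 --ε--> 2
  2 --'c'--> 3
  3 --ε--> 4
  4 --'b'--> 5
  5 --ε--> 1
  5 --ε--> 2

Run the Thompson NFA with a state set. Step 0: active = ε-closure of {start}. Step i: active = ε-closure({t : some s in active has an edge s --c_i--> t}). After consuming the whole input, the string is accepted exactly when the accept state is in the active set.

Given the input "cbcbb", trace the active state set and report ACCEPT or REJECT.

start: ε-closure({0}) = {0,2}
'c' @ 1: {3,4}
'b' @ 2: {1,2,5}  (accept∈set)
'c' @ 3: {3,4}
'b' @ 4: {1,2,5}  (accept∈set)
'b' @ 5: {}  — no active states
final: {}; accept 1 not in set

Answer: REJECT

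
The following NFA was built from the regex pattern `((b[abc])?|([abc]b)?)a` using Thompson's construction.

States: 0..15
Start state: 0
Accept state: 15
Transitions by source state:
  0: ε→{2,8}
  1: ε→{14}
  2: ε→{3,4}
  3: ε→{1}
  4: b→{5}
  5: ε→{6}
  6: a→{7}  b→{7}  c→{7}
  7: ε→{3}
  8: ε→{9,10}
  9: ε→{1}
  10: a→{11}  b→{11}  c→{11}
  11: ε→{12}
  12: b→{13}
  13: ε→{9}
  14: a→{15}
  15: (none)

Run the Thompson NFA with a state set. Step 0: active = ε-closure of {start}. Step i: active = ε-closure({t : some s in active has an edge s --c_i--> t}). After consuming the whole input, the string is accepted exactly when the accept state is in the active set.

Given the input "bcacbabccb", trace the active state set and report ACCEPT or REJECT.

Answer: REJECT

Trace:
initial (ε-close {0}): {0,1,2,3,4,8,9,10,14}
'b' @ 1: {5,6,11,12}
'c' @ 2: {1,3,7,14}
'a' @ 3: {15}  [accepting]
'c' @ 4: {}  — no active states
rest 'babccb' ignored (set empty)
after full input: {}  (accept=15 not in)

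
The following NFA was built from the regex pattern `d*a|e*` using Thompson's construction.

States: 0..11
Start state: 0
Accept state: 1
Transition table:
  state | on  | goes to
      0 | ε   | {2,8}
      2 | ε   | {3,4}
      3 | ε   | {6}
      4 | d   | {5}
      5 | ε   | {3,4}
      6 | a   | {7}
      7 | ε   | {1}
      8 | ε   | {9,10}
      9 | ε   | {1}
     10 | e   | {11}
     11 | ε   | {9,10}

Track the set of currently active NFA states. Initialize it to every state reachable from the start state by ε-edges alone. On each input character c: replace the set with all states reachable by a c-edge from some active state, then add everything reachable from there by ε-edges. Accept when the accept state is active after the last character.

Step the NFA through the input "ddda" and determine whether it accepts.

Answer: ACCEPT

Trace:
start: ε-closure({0}) = {0,1,2,3,4,6,8,9,10}
'd' @ 1: {3,4,5,6}
'd' @ 2: {3,4,5,6}
'd' @ 3: {3,4,5,6}
'a' @ 4: {1,7}  [accepting]
end set {1,7} — state 1 in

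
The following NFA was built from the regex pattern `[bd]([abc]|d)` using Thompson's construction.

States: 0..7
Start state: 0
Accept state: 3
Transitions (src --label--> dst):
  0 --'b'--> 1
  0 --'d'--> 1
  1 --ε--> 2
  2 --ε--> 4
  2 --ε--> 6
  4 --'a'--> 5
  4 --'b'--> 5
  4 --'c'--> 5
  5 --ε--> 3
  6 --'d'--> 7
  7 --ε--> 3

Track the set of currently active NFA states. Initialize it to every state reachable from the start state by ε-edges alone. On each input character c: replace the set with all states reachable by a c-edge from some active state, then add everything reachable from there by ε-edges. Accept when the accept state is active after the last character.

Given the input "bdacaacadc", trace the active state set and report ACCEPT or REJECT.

Answer: REJECT

Steps:
initial (ε-close {0}): {0}
'b' @ 1: {1,2,4,6}
'd' @ 2: {3,7}  [accepting]
'a' @ 3: {}  — dead — no transitions
rest 'caacadc' ignored (set empty)
final: {}; accept 3 not in set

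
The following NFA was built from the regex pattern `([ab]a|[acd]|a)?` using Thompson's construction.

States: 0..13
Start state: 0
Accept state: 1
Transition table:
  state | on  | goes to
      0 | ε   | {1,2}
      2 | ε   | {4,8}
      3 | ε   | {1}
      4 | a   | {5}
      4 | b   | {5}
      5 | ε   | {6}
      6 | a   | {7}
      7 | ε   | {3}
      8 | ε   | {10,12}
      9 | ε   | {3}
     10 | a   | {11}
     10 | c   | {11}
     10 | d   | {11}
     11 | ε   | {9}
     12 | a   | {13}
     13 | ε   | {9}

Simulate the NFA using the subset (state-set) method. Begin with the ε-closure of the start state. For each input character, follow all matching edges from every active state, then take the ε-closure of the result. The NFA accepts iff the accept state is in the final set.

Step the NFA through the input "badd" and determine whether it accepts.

initial (ε-close {0}): {0,1,2,4,8,10,12}
'b' @ 1: {5,6}
'a' @ 2: {1,3,7}  ✓accept
'd' @ 3: {}  — no active states
rest 'd' ignored (set empty)
after full input: {}  (accept=1 not in)

Answer: REJECT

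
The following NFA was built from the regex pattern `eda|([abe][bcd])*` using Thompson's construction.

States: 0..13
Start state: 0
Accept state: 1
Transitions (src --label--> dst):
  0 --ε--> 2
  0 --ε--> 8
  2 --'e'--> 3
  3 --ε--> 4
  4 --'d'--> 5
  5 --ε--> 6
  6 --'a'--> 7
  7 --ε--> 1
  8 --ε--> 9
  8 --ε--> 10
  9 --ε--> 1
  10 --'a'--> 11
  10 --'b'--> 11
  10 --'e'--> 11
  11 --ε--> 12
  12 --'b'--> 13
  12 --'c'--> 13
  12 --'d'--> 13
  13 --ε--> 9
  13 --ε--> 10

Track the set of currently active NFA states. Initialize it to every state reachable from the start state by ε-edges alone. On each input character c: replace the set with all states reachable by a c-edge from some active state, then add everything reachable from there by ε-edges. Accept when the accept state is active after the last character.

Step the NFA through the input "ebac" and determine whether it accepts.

start: ε-closure({0}) = {0,1,2,8,9,10}
'e' @ 1: {3,4,11,12}
'b' @ 2: {1,9,10,13}  (accept∈set)
'a' @ 3: {11,12}
'c' @ 4: {1,9,10,13}  (accept∈set)
final: {1,9,10,13}; accept 1 in set

Answer: ACCEPT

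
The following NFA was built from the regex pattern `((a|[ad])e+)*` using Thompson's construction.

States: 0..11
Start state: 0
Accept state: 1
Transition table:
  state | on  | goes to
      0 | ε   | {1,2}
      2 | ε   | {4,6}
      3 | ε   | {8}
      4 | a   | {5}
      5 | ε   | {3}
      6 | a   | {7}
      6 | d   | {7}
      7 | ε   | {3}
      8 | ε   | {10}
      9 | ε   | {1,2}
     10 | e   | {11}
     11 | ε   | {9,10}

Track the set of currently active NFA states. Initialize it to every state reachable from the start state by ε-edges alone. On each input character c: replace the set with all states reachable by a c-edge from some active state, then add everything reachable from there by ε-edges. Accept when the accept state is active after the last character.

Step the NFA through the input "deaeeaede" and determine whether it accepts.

start: ε-closure({0}) = {0,1,2,4,6}
'd' @ 1: {3,7,8,10}
'e' @ 2: {1,2,4,6,9,10,11}  (accept∈set)
'a' @ 3: {3,5,7,8,10}
'e' @ 4: {1,2,4,6,9,10,11}  (accept∈set)
'e' @ 5: {1,2,4,6,9,10,11}  (accept∈set)
'a' @ 6: {3,5,7,8,10}
'e' @ 7: {1,2,4,6,9,10,11}  (accept∈set)
'd' @ 8: {3,7,8,10}
'e' @ 9: {1,2,4,6,9,10,11}  (accept∈set)
after full input: {1,2,4,6,9,10,11}  (accept=1 in)

Answer: ACCEPT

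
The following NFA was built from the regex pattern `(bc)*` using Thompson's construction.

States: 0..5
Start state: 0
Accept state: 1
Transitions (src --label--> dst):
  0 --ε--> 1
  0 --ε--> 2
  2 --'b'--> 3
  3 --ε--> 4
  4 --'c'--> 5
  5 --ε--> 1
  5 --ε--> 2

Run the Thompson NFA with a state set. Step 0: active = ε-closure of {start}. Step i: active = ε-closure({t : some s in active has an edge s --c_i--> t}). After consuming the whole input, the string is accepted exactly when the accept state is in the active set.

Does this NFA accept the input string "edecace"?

Answer: REJECT

Trace:
start: ε-closure({0}) = {0,1,2}
'e' @ 1: {}  — no active states
rest 'decace' ignored (set empty)
end set {} — state 1 not in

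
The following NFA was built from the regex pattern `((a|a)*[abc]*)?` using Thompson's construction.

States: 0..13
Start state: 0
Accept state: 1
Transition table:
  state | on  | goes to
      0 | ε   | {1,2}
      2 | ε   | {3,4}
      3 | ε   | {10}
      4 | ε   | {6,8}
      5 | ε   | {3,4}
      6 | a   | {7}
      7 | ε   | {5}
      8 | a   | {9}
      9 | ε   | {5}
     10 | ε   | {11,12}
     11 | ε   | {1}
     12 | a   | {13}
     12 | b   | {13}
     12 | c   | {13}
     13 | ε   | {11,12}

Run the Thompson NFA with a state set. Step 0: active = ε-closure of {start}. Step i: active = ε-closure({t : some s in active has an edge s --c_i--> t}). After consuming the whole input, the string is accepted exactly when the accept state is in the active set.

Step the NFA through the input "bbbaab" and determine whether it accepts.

Answer: ACCEPT

Steps:
S₀ = ε-closure({0}) = {0,1,2,3,4,6,8,10,11,12}
'b' @ 1: {1,11,12,13}  ✓accept
'b' @ 2: {1,11,12,13}  ✓accept
'b' @ 3: {1,11,12,13}  ✓accept
'a' @ 4: {1,11,12,13}  ✓accept
'a' @ 5: {1,11,12,13}  ✓accept
'b' @ 6: {1,11,12,13}  ✓accept
final: {1,11,12,13}; accept 1 in set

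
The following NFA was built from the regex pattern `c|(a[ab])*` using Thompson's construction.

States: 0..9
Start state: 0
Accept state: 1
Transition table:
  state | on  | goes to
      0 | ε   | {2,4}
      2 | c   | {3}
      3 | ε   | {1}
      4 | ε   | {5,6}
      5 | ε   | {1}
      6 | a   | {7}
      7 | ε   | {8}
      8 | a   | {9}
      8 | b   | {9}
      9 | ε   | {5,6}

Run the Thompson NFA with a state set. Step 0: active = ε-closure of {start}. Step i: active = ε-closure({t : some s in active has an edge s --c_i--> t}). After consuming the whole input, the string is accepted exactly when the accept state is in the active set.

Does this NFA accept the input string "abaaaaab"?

Answer: ACCEPT

Derivation:
S₀ = ε-closure({0}) = {0,1,2,4,5,6}
'a' @ 1: {7,8}
'b' @ 2: {1,5,6,9}  (accept∈set)
'a' @ 3: {7,8}
'a' @ 4: {1,5,6,9}  (accept∈set)
'a' @ 5: {7,8}
'a' @ 6: {1,5,6,9}  (accept∈set)
'a' @ 7: {7,8}
'b' @ 8: {1,5,6,9}  (accept∈set)
after full input: {1,5,6,9}  (accept=1 in)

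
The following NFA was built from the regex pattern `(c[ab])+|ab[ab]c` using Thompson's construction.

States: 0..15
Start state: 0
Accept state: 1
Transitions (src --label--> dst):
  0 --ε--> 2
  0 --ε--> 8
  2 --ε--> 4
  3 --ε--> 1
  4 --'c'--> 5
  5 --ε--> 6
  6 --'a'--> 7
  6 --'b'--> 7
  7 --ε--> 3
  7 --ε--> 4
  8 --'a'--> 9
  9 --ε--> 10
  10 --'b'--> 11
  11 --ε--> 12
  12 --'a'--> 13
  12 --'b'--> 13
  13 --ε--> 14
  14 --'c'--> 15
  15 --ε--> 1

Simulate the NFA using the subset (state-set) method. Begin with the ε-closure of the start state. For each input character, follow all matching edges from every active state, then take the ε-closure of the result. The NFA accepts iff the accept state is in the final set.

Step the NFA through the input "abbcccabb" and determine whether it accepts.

start: ε-closure({0}) = {0,2,4,8}
'a' @ 1: {9,10}
'b' @ 2: {11,12}
'b' @ 3: {13,14}
'c' @ 4: {1,15}  (accept∈set)
'c' @ 5: {}  — dead — no transitions
rest 'cabb' ignored (set empty)
end set {} — state 1 not in

Answer: REJECT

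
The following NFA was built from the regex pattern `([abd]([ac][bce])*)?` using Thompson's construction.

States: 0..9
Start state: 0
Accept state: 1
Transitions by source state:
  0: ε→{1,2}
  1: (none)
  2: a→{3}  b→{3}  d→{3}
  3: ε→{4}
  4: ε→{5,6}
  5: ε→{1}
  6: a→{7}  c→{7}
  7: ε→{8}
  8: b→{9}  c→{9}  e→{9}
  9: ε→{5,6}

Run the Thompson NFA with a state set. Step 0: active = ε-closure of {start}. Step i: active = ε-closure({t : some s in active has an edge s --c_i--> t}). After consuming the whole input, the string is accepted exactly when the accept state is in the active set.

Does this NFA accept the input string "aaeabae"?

S₀ = ε-closure({0}) = {0,1,2}
'a' @ 1: {1,3,4,5,6}  [accepting]
'a' @ 2: {7,8}
'e' @ 3: {1,5,6,9}  [accepting]
'a' @ 4: {7,8}
'b' @ 5: {1,5,6,9}  [accepting]
'a' @ 6: {7,8}
'e' @ 7: {1,5,6,9}  [accepting]
end set {1,5,6,9} — state 1 in

Answer: ACCEPT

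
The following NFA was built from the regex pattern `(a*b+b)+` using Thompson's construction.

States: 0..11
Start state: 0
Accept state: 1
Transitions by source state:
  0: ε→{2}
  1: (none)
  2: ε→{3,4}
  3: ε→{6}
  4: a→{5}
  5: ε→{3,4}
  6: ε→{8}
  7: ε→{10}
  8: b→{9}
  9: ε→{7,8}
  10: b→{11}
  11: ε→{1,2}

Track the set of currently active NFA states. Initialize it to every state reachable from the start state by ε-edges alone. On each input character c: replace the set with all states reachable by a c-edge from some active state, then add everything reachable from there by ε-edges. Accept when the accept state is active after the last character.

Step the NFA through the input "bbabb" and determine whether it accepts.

S₀ = ε-closure({0}) = {0,2,3,4,6,8}
'b' @ 1: {7,8,9,10}
'b' @ 2: {1,2,3,4,6,7,8,9,10,11}  (accept∈set)
'a' @ 3: {3,4,5,6,8}
'b' @ 4: {7,8,9,10}
'b' @ 5: {1,2,3,4,6,7,8,9,10,11}  (accept∈set)
after full input: {1,2,3,4,6,7,8,9,10,11}  (accept=1 in)

Answer: ACCEPT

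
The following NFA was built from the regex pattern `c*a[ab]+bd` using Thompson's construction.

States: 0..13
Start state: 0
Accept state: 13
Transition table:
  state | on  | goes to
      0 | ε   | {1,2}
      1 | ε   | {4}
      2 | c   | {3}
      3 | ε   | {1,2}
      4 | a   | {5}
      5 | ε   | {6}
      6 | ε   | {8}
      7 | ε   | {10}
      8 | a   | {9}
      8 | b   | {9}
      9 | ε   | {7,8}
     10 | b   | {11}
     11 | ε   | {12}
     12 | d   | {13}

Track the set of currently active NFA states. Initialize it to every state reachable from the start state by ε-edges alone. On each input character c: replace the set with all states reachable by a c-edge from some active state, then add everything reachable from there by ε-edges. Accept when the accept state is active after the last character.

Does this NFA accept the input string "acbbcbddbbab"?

S₀ = ε-closure({0}) = {0,1,2,4}
'a' @ 1: {5,6,8}
'c' @ 2: {}  — state set empty
rest 'bbcbddbbab' ignored (set empty)
final: {}; accept 13 not in set

Answer: REJECT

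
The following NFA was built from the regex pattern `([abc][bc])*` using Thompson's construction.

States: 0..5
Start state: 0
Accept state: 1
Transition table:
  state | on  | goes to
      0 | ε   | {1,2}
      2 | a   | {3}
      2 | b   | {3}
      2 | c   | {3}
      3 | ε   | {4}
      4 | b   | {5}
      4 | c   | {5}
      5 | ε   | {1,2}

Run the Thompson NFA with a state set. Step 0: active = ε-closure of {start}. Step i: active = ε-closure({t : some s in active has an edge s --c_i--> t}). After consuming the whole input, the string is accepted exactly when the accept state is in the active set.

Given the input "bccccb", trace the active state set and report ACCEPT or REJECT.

Answer: ACCEPT

Derivation:
initial (ε-close {0}): {0,1,2}
'b' @ 1: {3,4}
'c' @ 2: {1,2,5}  [accepting]
'c' @ 3: {3,4}
'c' @ 4: {1,2,5}  [accepting]
'c' @ 5: {3,4}
'b' @ 6: {1,2,5}  [accepting]
final: {1,2,5}; accept 1 in set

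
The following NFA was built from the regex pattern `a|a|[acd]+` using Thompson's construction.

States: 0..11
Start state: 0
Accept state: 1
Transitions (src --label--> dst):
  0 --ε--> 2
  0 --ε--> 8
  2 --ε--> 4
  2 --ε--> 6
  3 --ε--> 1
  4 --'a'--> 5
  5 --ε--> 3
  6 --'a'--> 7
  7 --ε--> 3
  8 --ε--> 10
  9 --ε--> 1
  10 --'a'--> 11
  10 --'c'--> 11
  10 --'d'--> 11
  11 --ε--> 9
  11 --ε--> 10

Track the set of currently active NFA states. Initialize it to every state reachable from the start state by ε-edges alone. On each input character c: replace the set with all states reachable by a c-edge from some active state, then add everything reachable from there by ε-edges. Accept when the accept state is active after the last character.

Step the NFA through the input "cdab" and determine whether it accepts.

initial (ε-close {0}): {0,2,4,6,8,10}
'c' @ 1: {1,9,10,11}  (accept∈set)
'd' @ 2: {1,9,10,11}  (accept∈set)
'a' @ 3: {1,9,10,11}  (accept∈set)
'b' @ 4: {}  — dead — no transitions
after full input: {}  (accept=1 not in)

Answer: REJECT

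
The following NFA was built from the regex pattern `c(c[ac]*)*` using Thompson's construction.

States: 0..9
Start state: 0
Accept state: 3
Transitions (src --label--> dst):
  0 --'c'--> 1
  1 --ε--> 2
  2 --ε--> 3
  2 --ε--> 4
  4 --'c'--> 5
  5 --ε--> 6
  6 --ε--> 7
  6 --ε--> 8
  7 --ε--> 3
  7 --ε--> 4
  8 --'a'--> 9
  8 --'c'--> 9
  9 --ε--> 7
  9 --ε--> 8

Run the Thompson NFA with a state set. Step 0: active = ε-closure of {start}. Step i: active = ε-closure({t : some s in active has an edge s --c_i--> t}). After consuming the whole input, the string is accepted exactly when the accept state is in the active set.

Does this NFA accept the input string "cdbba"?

initial (ε-close {0}): {0}
'c' @ 1: {1,2,3,4}  (accept∈set)
'd' @ 2: {}  — no active states
rest 'bba' ignored (set empty)
after full input: {}  (accept=3 not in)

Answer: REJECT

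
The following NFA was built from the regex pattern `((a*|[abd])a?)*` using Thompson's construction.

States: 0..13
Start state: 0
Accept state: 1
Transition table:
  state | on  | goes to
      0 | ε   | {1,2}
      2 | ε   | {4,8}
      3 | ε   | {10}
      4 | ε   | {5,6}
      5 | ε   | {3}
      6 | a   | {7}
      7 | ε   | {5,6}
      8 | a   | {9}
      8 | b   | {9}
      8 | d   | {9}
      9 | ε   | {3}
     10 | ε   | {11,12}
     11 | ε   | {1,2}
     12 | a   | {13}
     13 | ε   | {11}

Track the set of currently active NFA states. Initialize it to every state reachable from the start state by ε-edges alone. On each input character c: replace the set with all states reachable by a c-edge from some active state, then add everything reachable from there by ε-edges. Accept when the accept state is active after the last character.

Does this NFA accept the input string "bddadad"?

S₀ = ε-closure({0}) = {0,1,2,3,4,5,6,8,10,11,12}
'b' @ 1: {1,2,3,4,5,6,8,9,10,11,12}  (accept∈set)
'd' @ 2: {1,2,3,4,5,6,8,9,10,11,12}  (accept∈set)
'd' @ 3: {1,2,3,4,5,6,8,9,10,11,12}  (accept∈set)
'a' @ 4: {1,2,3,4,5,6,7,8,9,10,11,12,13}  (accept∈set)
'd' @ 5: {1,2,3,4,5,6,8,9,10,11,12}  (accept∈set)
'a' @ 6: {1,2,3,4,5,6,7,8,9,10,11,12,13}  (accept∈set)
'd' @ 7: {1,2,3,4,5,6,8,9,10,11,12}  (accept∈set)
end set {1,2,3,4,5,6,8,9,10,11,12} — state 1 in

Answer: ACCEPT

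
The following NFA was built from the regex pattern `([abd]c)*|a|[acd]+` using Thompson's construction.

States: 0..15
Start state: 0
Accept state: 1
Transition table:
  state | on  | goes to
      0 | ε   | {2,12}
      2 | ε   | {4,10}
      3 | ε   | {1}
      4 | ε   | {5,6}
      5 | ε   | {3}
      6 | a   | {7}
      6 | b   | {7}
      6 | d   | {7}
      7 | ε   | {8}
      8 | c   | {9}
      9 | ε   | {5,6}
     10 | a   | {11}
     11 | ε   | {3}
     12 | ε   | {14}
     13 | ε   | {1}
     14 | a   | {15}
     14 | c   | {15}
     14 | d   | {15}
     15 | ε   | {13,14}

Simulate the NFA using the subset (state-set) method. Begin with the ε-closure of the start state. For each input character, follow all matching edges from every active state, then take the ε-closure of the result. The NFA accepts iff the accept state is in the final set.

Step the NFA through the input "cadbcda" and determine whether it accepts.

start: ε-closure({0}) = {0,1,2,3,4,5,6,10,12,14}
'c' @ 1: {1,13,14,15}  ✓accept
'a' @ 2: {1,13,14,15}  ✓accept
'd' @ 3: {1,13,14,15}  ✓accept
'b' @ 4: {}  — no active states
rest 'cda' ignored (set empty)
final: {}; accept 1 not in set

Answer: REJECT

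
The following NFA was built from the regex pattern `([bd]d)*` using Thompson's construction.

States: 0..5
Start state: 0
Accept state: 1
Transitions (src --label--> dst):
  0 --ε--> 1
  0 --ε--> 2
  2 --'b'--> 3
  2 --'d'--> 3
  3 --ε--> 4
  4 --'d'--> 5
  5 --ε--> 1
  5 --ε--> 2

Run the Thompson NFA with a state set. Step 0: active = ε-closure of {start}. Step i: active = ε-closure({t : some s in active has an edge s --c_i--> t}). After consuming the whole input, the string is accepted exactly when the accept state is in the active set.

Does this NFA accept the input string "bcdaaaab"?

start: ε-closure({0}) = {0,1,2}
'b' @ 1: {3,4}
'c' @ 2: {}  — no active states
rest 'daaaab' ignored (set empty)
final: {}; accept 1 not in set

Answer: REJECT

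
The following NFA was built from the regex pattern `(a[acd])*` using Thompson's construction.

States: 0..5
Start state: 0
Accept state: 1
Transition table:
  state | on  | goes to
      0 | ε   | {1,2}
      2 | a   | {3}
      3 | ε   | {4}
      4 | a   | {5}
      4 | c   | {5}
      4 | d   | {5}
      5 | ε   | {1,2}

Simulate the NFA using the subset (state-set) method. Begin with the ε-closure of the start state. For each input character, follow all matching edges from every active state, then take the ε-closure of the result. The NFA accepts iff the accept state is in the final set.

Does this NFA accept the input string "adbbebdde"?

S₀ = ε-closure({0}) = {0,1,2}
'a' @ 1: {3,4}
'd' @ 2: {1,2,5}  ✓accept
'b' @ 3: {}  — dead — no transitions
rest 'bebdde' ignored (set empty)
final: {}; accept 1 not in set

Answer: REJECT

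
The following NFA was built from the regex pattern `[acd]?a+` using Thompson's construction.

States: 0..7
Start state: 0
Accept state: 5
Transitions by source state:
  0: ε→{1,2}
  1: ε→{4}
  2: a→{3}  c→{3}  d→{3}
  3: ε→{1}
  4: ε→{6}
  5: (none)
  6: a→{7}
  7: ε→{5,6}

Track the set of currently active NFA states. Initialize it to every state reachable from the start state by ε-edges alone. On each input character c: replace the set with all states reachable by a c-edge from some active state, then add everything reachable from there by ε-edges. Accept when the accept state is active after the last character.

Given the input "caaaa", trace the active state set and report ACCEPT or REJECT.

initial (ε-close {0}): {0,1,2,4,6}
'c' @ 1: {1,3,4,6}
'a' @ 2: {5,6,7}  [accepting]
'a' @ 3: {5,6,7}  [accepting]
'a' @ 4: {5,6,7}  [accepting]
'a' @ 5: {5,6,7}  [accepting]
after full input: {5,6,7}  (accept=5 in)

Answer: ACCEPT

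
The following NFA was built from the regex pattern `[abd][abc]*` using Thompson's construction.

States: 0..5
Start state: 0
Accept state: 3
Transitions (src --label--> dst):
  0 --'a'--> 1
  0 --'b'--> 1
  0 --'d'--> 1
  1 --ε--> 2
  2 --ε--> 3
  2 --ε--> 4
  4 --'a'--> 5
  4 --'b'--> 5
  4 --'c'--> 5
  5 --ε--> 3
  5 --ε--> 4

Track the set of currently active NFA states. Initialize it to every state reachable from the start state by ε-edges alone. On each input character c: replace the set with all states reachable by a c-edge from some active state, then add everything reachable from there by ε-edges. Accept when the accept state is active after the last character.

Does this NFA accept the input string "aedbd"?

start: ε-closure({0}) = {0}
'a' @ 1: {1,2,3,4}  [accepting]
'e' @ 2: {}  — dead — no transitions
rest 'dbd' ignored (set empty)
end set {} — state 3 not in

Answer: REJECT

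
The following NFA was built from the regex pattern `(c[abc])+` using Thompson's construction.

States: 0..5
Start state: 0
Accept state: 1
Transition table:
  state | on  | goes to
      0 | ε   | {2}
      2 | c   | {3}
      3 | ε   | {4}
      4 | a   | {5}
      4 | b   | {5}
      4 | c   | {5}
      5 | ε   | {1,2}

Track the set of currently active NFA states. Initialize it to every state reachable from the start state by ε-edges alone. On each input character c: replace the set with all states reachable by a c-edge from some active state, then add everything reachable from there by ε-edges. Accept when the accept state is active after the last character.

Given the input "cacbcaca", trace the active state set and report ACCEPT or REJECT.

initial (ε-close {0}): {0,2}
'c' @ 1: {3,4}
'a' @ 2: {1,2,5}  ✓accept
'c' @ 3: {3,4}
'b' @ 4: {1,2,5}  ✓accept
'c' @ 5: {3,4}
'a' @ 6: {1,2,5}  ✓accept
'c' @ 7: {3,4}
'a' @ 8: {1,2,5}  ✓accept
final: {1,2,5}; accept 1 in set

Answer: ACCEPT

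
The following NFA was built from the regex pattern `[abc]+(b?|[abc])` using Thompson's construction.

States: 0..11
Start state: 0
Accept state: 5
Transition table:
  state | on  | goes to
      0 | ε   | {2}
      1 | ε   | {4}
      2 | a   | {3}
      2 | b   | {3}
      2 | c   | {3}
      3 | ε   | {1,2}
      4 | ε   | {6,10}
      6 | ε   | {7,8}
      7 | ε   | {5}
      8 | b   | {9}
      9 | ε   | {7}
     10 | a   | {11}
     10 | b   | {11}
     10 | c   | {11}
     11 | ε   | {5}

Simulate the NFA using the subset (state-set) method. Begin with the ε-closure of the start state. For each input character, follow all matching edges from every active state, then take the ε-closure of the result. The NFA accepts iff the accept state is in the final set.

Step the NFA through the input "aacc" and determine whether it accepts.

Answer: ACCEPT

Trace:
S₀ = ε-closure({0}) = {0,2}
'a' @ 1: {1,2,3,4,5,6,7,8,10}  (accept∈set)
'a' @ 2: {1,2,3,4,5,6,7,8,10,11}  (accept∈set)
'c' @ 3: {1,2,3,4,5,6,7,8,10,11}  (accept∈set)
'c' @ 4: {1,2,3,4,5,6,7,8,10,11}  (accept∈set)
final: {1,2,3,4,5,6,7,8,10,11}; accept 5 in set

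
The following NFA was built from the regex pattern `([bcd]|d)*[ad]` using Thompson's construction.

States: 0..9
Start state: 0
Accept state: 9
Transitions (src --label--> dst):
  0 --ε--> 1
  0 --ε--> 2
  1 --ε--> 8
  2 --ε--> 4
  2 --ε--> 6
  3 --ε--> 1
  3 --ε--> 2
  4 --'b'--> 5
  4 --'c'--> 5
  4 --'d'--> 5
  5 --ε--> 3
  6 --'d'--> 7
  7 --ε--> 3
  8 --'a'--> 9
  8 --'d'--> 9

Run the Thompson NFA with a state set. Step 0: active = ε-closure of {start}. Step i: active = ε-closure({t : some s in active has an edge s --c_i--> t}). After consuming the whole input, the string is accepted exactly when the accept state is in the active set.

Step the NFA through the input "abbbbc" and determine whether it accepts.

Answer: REJECT

Derivation:
S₀ = ε-closure({0}) = {0,1,2,4,6,8}
'a' @ 1: {9}  ✓accept
'b' @ 2: {}  — dead — no transitions
rest 'bbbc' ignored (set empty)
after full input: {}  (accept=9 not in)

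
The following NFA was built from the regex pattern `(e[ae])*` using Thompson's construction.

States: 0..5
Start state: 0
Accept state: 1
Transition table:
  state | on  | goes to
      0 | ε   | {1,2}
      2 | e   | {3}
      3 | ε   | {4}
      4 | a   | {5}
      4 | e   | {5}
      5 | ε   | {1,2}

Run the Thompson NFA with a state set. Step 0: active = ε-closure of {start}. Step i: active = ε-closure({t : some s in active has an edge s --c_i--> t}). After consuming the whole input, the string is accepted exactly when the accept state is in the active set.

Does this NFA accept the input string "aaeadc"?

start: ε-closure({0}) = {0,1,2}
'a' @ 1: {}  — state set empty
rest 'aeadc' ignored (set empty)
after full input: {}  (accept=1 not in)

Answer: REJECT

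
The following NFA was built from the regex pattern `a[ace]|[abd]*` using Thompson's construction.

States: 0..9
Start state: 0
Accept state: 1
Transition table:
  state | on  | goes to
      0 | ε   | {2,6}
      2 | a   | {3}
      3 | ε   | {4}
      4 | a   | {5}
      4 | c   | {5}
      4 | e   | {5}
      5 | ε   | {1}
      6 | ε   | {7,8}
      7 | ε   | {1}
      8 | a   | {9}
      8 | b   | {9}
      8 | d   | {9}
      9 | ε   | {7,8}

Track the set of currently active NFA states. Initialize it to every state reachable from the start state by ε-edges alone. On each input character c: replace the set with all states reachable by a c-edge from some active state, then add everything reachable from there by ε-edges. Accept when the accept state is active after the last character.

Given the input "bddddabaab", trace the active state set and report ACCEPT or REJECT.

start: ε-closure({0}) = {0,1,2,6,7,8}
'b' @ 1: {1,7,8,9}  (accept∈set)
'd' @ 2: {1,7,8,9}  (accept∈set)
'd' @ 3: {1,7,8,9}  (accept∈set)
'd' @ 4: {1,7,8,9}  (accept∈set)
'd' @ 5: {1,7,8,9}  (accept∈set)
'a' @ 6: {1,7,8,9}  (accept∈set)
'b' @ 7: {1,7,8,9}  (accept∈set)
'a' @ 8: {1,7,8,9}  (accept∈set)
'a' @ 9: {1,7,8,9}  (accept∈set)
'b' @ 10: {1,7,8,9}  (accept∈set)
after full input: {1,7,8,9}  (accept=1 in)

Answer: ACCEPT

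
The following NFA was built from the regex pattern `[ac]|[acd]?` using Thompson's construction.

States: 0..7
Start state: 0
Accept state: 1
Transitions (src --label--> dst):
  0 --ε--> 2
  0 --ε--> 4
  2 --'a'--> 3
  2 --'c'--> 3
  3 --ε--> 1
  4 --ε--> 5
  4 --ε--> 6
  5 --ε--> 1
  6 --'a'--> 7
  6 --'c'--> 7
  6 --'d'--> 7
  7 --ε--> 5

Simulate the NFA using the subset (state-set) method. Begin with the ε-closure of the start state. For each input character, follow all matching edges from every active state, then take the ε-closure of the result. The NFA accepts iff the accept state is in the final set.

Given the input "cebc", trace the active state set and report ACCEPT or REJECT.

start: ε-closure({0}) = {0,1,2,4,5,6}
'c' @ 1: {1,3,5,7}  [accepting]
'e' @ 2: {}  — no active states
rest 'bc' ignored (set empty)
final: {}; accept 1 not in set

Answer: REJECT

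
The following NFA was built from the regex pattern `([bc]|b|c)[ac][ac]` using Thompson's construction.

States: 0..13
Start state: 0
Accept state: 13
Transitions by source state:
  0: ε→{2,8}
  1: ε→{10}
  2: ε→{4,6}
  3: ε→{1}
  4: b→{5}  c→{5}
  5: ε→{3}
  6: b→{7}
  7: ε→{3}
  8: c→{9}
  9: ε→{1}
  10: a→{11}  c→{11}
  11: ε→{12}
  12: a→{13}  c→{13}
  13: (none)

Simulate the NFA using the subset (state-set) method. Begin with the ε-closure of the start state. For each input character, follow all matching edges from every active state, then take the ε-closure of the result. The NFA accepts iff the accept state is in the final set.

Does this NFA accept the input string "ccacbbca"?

initial (ε-close {0}): {0,2,4,6,8}
'c' @ 1: {1,3,5,9,10}
'c' @ 2: {11,12}
'a' @ 3: {13}  (accept∈set)
'c' @ 4: {}  — dead — no transitions
rest 'bbca' ignored (set empty)
final: {}; accept 13 not in set

Answer: REJECT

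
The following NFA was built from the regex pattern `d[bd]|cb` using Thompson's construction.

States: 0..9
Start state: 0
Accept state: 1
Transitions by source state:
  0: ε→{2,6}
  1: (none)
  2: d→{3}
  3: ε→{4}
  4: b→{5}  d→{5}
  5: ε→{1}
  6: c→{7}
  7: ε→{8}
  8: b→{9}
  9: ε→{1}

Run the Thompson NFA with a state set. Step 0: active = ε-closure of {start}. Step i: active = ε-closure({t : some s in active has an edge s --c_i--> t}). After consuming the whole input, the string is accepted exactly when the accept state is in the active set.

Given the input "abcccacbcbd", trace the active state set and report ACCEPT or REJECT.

Answer: REJECT

Trace:
initial (ε-close {0}): {0,2,6}
'a' @ 1: {}  — dead — no transitions
rest 'bcccacbcbd' ignored (set empty)
final: {}; accept 1 not in set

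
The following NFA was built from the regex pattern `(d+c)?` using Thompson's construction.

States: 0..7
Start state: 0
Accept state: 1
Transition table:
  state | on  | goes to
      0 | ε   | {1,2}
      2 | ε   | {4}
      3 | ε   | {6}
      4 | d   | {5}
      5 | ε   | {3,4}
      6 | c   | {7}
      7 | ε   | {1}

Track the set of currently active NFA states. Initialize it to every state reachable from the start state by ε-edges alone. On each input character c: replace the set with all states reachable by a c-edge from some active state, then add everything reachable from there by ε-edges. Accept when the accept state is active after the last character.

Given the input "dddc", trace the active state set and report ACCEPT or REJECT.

start: ε-closure({0}) = {0,1,2,4}
'd' @ 1: {3,4,5,6}
'd' @ 2: {3,4,5,6}
'd' @ 3: {3,4,5,6}
'c' @ 4: {1,7}  (accept∈set)
final: {1,7}; accept 1 in set

Answer: ACCEPT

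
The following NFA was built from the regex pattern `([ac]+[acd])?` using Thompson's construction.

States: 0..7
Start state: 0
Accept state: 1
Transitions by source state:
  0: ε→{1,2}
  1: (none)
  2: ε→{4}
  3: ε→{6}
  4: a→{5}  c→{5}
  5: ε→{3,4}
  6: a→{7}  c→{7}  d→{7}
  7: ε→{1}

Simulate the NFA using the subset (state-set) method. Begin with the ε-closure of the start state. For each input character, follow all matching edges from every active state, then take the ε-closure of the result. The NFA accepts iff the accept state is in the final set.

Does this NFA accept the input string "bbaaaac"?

Answer: REJECT

Steps:
initial (ε-close {0}): {0,1,2,4}
'b' @ 1: {}  — no active states
rest 'baaaac' ignored (set empty)
after full input: {}  (accept=1 not in)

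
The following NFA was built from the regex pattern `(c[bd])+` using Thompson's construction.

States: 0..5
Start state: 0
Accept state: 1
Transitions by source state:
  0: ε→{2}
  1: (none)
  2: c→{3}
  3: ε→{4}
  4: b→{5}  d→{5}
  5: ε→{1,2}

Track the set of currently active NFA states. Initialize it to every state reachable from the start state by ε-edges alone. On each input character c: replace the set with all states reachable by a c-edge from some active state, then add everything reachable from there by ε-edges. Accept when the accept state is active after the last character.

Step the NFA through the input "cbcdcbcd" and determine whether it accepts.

start: ε-closure({0}) = {0,2}
'c' @ 1: {3,4}
'b' @ 2: {1,2,5}  [accepting]
'c' @ 3: {3,4}
'd' @ 4: {1,2,5}  [accepting]
'c' @ 5: {3,4}
'b' @ 6: {1,2,5}  [accepting]
'c' @ 7: {3,4}
'd' @ 8: {1,2,5}  [accepting]
end set {1,2,5} — state 1 in

Answer: ACCEPT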